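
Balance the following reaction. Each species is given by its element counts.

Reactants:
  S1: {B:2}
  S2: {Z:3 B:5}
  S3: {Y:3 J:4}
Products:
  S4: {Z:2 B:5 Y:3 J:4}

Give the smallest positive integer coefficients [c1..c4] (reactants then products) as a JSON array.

Z: 5·0+4·3+6·0 = 12 | 6·2 = 12
B: 5·2+4·5+6·0 = 30 | 6·5 = 30
Y: 5·0+4·0+6·3 = 18 | 6·3 = 18
J: 5·0+4·0+6·4 = 24 | 6·4 = 24
gcd(5,4,6,6) = 1

Coefficients: [5, 4, 6, 6]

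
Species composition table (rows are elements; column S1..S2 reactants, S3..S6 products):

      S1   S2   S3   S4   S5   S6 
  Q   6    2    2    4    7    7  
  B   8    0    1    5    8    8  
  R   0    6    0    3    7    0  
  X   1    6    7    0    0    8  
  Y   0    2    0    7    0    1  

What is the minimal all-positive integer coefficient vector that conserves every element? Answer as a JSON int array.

Coefficients: [5, 4, 3, 1, 3, 1]

Q: 5·6+4·2 = 38 | 3·2+1·4+3·7+1·7 = 38
B: 5·8+4·0 = 40 | 3·1+1·5+3·8+1·8 = 40
R: 5·0+4·6 = 24 | 3·0+1·3+3·7+1·0 = 24
X: 5·1+4·6 = 29 | 3·7+1·0+3·0+1·8 = 29
Y: 5·0+4·2 = 8 | 3·0+1·7+3·0+1·1 = 8
gcd(5,4,3,1,3,1) = 1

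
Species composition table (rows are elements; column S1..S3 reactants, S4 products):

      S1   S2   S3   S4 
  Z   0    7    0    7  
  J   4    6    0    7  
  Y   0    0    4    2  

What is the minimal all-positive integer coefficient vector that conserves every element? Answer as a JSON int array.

Coefficients: [1, 4, 2, 4]

Z: 1·0+4·7+2·0 = 28 | 4·7 = 28
J: 1·4+4·6+2·0 = 28 | 4·7 = 28
Y: 1·0+4·0+2·4 = 8 | 4·2 = 8
gcd(1,4,2,4) = 1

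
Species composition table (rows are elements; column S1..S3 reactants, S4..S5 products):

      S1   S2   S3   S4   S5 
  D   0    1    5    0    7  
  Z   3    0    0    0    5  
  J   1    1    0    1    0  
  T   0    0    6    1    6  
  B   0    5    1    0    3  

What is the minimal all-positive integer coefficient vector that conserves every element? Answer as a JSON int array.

D: 5·0+1·1+4·5 = 21 | 6·0+3·7 = 21
Z: 5·3+1·0+4·0 = 15 | 6·0+3·5 = 15
J: 5·1+1·1+4·0 = 6 | 6·1+3·0 = 6
T: 5·0+1·0+4·6 = 24 | 6·1+3·6 = 24
B: 5·0+1·5+4·1 = 9 | 6·0+3·3 = 9
gcd(5,1,4,6,3) = 1

Coefficients: [5, 1, 4, 6, 3]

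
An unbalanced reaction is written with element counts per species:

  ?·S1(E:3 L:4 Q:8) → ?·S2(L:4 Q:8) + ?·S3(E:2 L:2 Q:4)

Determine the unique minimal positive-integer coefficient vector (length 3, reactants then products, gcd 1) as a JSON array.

E: 4·3 = 12 | 1·0+6·2 = 12
L: 4·4 = 16 | 1·4+6·2 = 16
Q: 4·8 = 32 | 1·8+6·4 = 32
gcd(4,1,6) = 1

Coefficients: [4, 1, 6]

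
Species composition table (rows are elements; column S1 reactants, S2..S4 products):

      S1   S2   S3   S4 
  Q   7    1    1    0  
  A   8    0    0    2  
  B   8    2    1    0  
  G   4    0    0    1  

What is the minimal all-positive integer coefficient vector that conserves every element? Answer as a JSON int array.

Q: 1·7 = 7 | 1·1+6·1+4·0 = 7
A: 1·8 = 8 | 1·0+6·0+4·2 = 8
B: 1·8 = 8 | 1·2+6·1+4·0 = 8
G: 1·4 = 4 | 1·0+6·0+4·1 = 4
gcd(1,1,6,4) = 1

Coefficients: [1, 1, 6, 4]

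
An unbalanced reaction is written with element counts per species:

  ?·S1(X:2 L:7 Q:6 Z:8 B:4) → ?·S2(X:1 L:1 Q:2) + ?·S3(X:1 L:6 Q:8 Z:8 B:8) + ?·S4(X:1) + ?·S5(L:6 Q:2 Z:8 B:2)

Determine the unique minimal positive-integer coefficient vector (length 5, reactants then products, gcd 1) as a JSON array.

X: 3·2 = 6 | 3·1+1·1+2·1+2·0 = 6
L: 3·7 = 21 | 3·1+1·6+2·0+2·6 = 21
Q: 3·6 = 18 | 3·2+1·8+2·0+2·2 = 18
Z: 3·8 = 24 | 3·0+1·8+2·0+2·8 = 24
B: 3·4 = 12 | 3·0+1·8+2·0+2·2 = 12
gcd(3,3,1,2,2) = 1

Coefficients: [3, 3, 1, 2, 2]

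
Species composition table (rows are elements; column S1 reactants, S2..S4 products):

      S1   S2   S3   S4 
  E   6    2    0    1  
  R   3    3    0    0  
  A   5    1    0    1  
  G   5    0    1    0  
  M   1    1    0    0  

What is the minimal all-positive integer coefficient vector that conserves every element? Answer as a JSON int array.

Coefficients: [1, 1, 5, 4]

E: 1·6 = 6 | 1·2+5·0+4·1 = 6
R: 1·3 = 3 | 1·3+5·0+4·0 = 3
A: 1·5 = 5 | 1·1+5·0+4·1 = 5
G: 1·5 = 5 | 1·0+5·1+4·0 = 5
M: 1·1 = 1 | 1·1+5·0+4·0 = 1
gcd(1,1,5,4) = 1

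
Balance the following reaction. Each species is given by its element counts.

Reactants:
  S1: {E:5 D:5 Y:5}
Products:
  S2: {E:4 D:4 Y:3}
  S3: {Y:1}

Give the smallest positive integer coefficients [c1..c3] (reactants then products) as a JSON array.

Coefficients: [4, 5, 5]

E: 4·5 = 20 | 5·4+5·0 = 20
D: 4·5 = 20 | 5·4+5·0 = 20
Y: 4·5 = 20 | 5·3+5·1 = 20
gcd(4,5,5) = 1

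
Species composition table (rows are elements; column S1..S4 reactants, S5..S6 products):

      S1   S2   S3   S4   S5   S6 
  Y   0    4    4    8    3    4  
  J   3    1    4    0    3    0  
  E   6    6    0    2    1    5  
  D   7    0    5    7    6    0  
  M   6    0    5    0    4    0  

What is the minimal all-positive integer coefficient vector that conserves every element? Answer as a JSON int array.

Y: 1·0+1·4+2·4+1·8 = 20 | 4·3+2·4 = 20
J: 1·3+1·1+2·4+1·0 = 12 | 4·3+2·0 = 12
E: 1·6+1·6+2·0+1·2 = 14 | 4·1+2·5 = 14
D: 1·7+1·0+2·5+1·7 = 24 | 4·6+2·0 = 24
M: 1·6+1·0+2·5+1·0 = 16 | 4·4+2·0 = 16
gcd(1,1,2,1,4,2) = 1

Coefficients: [1, 1, 2, 1, 4, 2]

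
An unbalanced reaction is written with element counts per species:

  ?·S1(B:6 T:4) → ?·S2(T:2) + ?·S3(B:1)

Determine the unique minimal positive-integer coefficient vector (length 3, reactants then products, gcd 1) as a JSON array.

B: 1·6 = 6 | 2·0+6·1 = 6
T: 1·4 = 4 | 2·2+6·0 = 4
gcd(1,2,6) = 1

Coefficients: [1, 2, 6]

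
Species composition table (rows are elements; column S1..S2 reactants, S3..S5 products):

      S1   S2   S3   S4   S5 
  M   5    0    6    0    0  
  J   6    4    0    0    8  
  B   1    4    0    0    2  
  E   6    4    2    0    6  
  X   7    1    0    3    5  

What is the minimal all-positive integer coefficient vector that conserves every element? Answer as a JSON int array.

Coefficients: [6, 1, 5, 6, 5]

M: 6·5+1·0 = 30 | 5·6+6·0+5·0 = 30
J: 6·6+1·4 = 40 | 5·0+6·0+5·8 = 40
B: 6·1+1·4 = 10 | 5·0+6·0+5·2 = 10
E: 6·6+1·4 = 40 | 5·2+6·0+5·6 = 40
X: 6·7+1·1 = 43 | 5·0+6·3+5·5 = 43
gcd(6,1,5,6,5) = 1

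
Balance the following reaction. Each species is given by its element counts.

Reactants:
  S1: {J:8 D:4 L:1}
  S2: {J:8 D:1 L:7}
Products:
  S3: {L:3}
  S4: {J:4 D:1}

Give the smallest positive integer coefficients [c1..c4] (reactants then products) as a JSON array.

Coefficients: [1, 2, 5, 6]

J: 1·8+2·8 = 24 | 5·0+6·4 = 24
D: 1·4+2·1 = 6 | 5·0+6·1 = 6
L: 1·1+2·7 = 15 | 5·3+6·0 = 15
gcd(1,2,5,6) = 1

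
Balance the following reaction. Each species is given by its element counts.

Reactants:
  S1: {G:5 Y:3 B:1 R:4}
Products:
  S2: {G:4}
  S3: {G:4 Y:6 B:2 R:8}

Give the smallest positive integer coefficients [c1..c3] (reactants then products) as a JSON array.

G: 4·5 = 20 | 3·4+2·4 = 20
Y: 4·3 = 12 | 3·0+2·6 = 12
B: 4·1 = 4 | 3·0+2·2 = 4
R: 4·4 = 16 | 3·0+2·8 = 16
gcd(4,3,2) = 1

Coefficients: [4, 3, 2]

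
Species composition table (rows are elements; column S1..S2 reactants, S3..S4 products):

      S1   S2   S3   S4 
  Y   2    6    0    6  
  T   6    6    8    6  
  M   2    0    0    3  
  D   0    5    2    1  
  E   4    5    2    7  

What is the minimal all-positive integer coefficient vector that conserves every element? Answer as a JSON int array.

Coefficients: [6, 2, 3, 4]

Y: 6·2+2·6 = 24 | 3·0+4·6 = 24
T: 6·6+2·6 = 48 | 3·8+4·6 = 48
M: 6·2+2·0 = 12 | 3·0+4·3 = 12
D: 6·0+2·5 = 10 | 3·2+4·1 = 10
E: 6·4+2·5 = 34 | 3·2+4·7 = 34
gcd(6,2,3,4) = 1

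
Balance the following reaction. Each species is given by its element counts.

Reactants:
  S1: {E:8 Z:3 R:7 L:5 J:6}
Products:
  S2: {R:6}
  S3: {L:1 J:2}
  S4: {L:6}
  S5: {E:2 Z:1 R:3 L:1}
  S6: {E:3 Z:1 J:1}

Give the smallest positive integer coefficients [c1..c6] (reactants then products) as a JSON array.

E: 3·8 = 24 | 2·0+6·0+1·0+3·2+6·3 = 24
Z: 3·3 = 9 | 2·0+6·0+1·0+3·1+6·1 = 9
R: 3·7 = 21 | 2·6+6·0+1·0+3·3+6·0 = 21
L: 3·5 = 15 | 2·0+6·1+1·6+3·1+6·0 = 15
J: 3·6 = 18 | 2·0+6·2+1·0+3·0+6·1 = 18
gcd(3,2,6,1,3,6) = 1

Coefficients: [3, 2, 6, 1, 3, 6]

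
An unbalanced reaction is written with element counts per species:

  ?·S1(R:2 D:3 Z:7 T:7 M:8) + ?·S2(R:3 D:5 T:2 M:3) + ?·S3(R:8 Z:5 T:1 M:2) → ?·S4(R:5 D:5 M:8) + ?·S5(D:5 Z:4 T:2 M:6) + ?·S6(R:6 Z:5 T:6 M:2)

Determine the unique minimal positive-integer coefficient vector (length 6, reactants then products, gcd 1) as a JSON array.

Coefficients: [5, 4, 3, 2, 5, 6]

R: 5·2+4·3+3·8 = 46 | 2·5+5·0+6·6 = 46
D: 5·3+4·5+3·0 = 35 | 2·5+5·5+6·0 = 35
Z: 5·7+4·0+3·5 = 50 | 2·0+5·4+6·5 = 50
T: 5·7+4·2+3·1 = 46 | 2·0+5·2+6·6 = 46
M: 5·8+4·3+3·2 = 58 | 2·8+5·6+6·2 = 58
gcd(5,4,3,2,5,6) = 1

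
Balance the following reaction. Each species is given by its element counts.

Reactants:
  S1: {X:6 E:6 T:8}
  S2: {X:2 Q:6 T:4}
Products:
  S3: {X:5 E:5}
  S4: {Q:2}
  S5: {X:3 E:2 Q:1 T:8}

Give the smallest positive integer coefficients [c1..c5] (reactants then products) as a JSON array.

Coefficients: [3, 2, 2, 4, 4]

X: 3·6+2·2 = 22 | 2·5+4·0+4·3 = 22
E: 3·6+2·0 = 18 | 2·5+4·0+4·2 = 18
Q: 3·0+2·6 = 12 | 2·0+4·2+4·1 = 12
T: 3·8+2·4 = 32 | 2·0+4·0+4·8 = 32
gcd(3,2,2,4,4) = 1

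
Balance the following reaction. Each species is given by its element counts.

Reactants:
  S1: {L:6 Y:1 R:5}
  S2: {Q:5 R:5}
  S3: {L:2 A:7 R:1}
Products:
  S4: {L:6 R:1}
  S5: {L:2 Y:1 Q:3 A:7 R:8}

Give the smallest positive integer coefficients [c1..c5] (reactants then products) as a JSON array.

Coefficients: [5, 3, 5, 5, 5]

L: 5·6+3·0+5·2 = 40 | 5·6+5·2 = 40
Y: 5·1+3·0+5·0 = 5 | 5·0+5·1 = 5
Q: 5·0+3·5+5·0 = 15 | 5·0+5·3 = 15
A: 5·0+3·0+5·7 = 35 | 5·0+5·7 = 35
R: 5·5+3·5+5·1 = 45 | 5·1+5·8 = 45
gcd(5,3,5,5,5) = 1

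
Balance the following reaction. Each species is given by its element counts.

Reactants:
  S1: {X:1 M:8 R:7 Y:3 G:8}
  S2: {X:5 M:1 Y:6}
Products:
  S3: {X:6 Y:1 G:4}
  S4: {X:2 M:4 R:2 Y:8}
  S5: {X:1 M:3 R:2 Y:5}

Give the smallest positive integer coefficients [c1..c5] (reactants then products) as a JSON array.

X: 2·1+6·5 = 32 | 4·6+1·2+6·1 = 32
M: 2·8+6·1 = 22 | 4·0+1·4+6·3 = 22
R: 2·7+6·0 = 14 | 4·0+1·2+6·2 = 14
Y: 2·3+6·6 = 42 | 4·1+1·8+6·5 = 42
G: 2·8+6·0 = 16 | 4·4+1·0+6·0 = 16
gcd(2,6,4,1,6) = 1

Coefficients: [2, 6, 4, 1, 6]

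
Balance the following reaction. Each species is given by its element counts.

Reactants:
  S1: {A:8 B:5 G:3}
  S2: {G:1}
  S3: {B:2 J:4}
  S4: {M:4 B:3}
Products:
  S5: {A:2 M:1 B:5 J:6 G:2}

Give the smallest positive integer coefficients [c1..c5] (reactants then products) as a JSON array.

A: 1·8+5·0+6·0+1·0 = 8 | 4·2 = 8
M: 1·0+5·0+6·0+1·4 = 4 | 4·1 = 4
B: 1·5+5·0+6·2+1·3 = 20 | 4·5 = 20
J: 1·0+5·0+6·4+1·0 = 24 | 4·6 = 24
G: 1·3+5·1+6·0+1·0 = 8 | 4·2 = 8
gcd(1,5,6,1,4) = 1

Coefficients: [1, 5, 6, 1, 4]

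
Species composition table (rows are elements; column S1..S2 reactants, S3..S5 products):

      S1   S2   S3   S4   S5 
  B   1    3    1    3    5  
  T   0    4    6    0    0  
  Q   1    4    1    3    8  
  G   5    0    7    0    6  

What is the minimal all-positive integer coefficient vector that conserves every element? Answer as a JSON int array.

B: 4·1+3·3 = 13 | 2·1+2·3+1·5 = 13
T: 4·0+3·4 = 12 | 2·6+2·0+1·0 = 12
Q: 4·1+3·4 = 16 | 2·1+2·3+1·8 = 16
G: 4·5+3·0 = 20 | 2·7+2·0+1·6 = 20
gcd(4,3,2,2,1) = 1

Coefficients: [4, 3, 2, 2, 1]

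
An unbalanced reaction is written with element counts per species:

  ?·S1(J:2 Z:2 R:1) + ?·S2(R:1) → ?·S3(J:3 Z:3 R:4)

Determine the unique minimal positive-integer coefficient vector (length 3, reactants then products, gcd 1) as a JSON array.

Coefficients: [3, 5, 2]

J: 3·2+5·0 = 6 | 2·3 = 6
Z: 3·2+5·0 = 6 | 2·3 = 6
R: 3·1+5·1 = 8 | 2·4 = 8
gcd(3,5,2) = 1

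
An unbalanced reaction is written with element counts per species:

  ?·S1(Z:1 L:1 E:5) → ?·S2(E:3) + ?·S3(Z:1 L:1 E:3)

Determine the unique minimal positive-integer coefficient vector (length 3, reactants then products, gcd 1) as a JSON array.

Coefficients: [3, 2, 3]

Z: 3·1 = 3 | 2·0+3·1 = 3
L: 3·1 = 3 | 2·0+3·1 = 3
E: 3·5 = 15 | 2·3+3·3 = 15
gcd(3,2,3) = 1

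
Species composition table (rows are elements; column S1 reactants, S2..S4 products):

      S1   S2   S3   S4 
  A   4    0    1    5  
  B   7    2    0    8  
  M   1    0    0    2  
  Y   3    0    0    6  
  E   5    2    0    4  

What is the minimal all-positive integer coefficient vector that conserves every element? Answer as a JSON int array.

Coefficients: [2, 3, 3, 1]

A: 2·4 = 8 | 3·0+3·1+1·5 = 8
B: 2·7 = 14 | 3·2+3·0+1·8 = 14
M: 2·1 = 2 | 3·0+3·0+1·2 = 2
Y: 2·3 = 6 | 3·0+3·0+1·6 = 6
E: 2·5 = 10 | 3·2+3·0+1·4 = 10
gcd(2,3,3,1) = 1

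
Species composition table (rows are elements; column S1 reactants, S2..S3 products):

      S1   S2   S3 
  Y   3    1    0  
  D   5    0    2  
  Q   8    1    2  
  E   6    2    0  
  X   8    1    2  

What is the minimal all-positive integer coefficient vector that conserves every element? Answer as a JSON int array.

Y: 2·3 = 6 | 6·1+5·0 = 6
D: 2·5 = 10 | 6·0+5·2 = 10
Q: 2·8 = 16 | 6·1+5·2 = 16
E: 2·6 = 12 | 6·2+5·0 = 12
X: 2·8 = 16 | 6·1+5·2 = 16
gcd(2,6,5) = 1

Coefficients: [2, 6, 5]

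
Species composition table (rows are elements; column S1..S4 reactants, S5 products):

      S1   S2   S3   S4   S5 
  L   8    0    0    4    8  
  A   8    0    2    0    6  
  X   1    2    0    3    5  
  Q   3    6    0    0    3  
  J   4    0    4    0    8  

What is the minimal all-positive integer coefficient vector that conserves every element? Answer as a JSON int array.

L: 1·8+1·0+5·0+4·4 = 24 | 3·8 = 24
A: 1·8+1·0+5·2+4·0 = 18 | 3·6 = 18
X: 1·1+1·2+5·0+4·3 = 15 | 3·5 = 15
Q: 1·3+1·6+5·0+4·0 = 9 | 3·3 = 9
J: 1·4+1·0+5·4+4·0 = 24 | 3·8 = 24
gcd(1,1,5,4,3) = 1

Coefficients: [1, 1, 5, 4, 3]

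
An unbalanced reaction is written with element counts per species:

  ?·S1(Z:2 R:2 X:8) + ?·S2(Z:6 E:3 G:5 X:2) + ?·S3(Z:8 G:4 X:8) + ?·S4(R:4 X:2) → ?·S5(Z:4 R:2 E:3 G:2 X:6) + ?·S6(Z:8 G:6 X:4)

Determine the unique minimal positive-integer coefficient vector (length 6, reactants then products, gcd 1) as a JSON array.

Z: 2·2+6·6+3·8+2·0 = 64 | 6·4+5·8 = 64
R: 2·2+6·0+3·0+2·4 = 12 | 6·2+5·0 = 12
E: 2·0+6·3+3·0+2·0 = 18 | 6·3+5·0 = 18
G: 2·0+6·5+3·4+2·0 = 42 | 6·2+5·6 = 42
X: 2·8+6·2+3·8+2·2 = 56 | 6·6+5·4 = 56
gcd(2,6,3,2,6,5) = 1

Coefficients: [2, 6, 3, 2, 6, 5]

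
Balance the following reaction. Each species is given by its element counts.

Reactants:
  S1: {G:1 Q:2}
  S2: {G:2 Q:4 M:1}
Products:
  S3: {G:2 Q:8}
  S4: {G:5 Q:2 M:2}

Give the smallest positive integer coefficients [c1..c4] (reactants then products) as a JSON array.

Coefficients: [5, 2, 2, 1]

G: 5·1+2·2 = 9 | 2·2+1·5 = 9
Q: 5·2+2·4 = 18 | 2·8+1·2 = 18
M: 5·0+2·1 = 2 | 2·0+1·2 = 2
gcd(5,2,2,1) = 1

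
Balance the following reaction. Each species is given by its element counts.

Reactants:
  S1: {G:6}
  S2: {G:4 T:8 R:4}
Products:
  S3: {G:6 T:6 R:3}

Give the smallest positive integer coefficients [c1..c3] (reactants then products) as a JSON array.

G: 2·6+3·4 = 24 | 4·6 = 24
T: 2·0+3·8 = 24 | 4·6 = 24
R: 2·0+3·4 = 12 | 4·3 = 12
gcd(2,3,4) = 1

Coefficients: [2, 3, 4]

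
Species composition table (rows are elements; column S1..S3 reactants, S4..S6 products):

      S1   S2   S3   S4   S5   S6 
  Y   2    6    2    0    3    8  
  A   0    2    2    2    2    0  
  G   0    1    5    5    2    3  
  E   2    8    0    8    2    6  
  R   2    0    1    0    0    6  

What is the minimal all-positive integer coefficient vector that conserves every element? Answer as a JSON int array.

Coefficients: [4, 3, 4, 1, 6, 2]

Y: 4·2+3·6+4·2 = 34 | 1·0+6·3+2·8 = 34
A: 4·0+3·2+4·2 = 14 | 1·2+6·2+2·0 = 14
G: 4·0+3·1+4·5 = 23 | 1·5+6·2+2·3 = 23
E: 4·2+3·8+4·0 = 32 | 1·8+6·2+2·6 = 32
R: 4·2+3·0+4·1 = 12 | 1·0+6·0+2·6 = 12
gcd(4,3,4,1,6,2) = 1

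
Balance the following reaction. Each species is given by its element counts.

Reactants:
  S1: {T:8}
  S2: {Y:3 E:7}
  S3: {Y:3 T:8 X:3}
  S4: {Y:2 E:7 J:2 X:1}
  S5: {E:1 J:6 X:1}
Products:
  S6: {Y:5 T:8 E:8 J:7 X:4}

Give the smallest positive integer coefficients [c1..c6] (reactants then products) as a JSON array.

Coefficients: [1, 3, 5, 3, 6, 6]

Y: 1·0+3·3+5·3+3·2+6·0 = 30 | 6·5 = 30
T: 1·8+3·0+5·8+3·0+6·0 = 48 | 6·8 = 48
E: 1·0+3·7+5·0+3·7+6·1 = 48 | 6·8 = 48
J: 1·0+3·0+5·0+3·2+6·6 = 42 | 6·7 = 42
X: 1·0+3·0+5·3+3·1+6·1 = 24 | 6·4 = 24
gcd(1,3,5,3,6,6) = 1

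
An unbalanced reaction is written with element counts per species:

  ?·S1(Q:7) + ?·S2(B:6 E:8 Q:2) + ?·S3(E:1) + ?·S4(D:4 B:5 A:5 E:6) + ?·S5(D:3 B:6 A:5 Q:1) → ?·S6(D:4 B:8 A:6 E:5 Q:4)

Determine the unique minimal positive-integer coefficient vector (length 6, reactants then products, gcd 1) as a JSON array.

D: 2·0+1·0+5·0+2·4+4·3 = 20 | 5·4 = 20
B: 2·0+1·6+5·0+2·5+4·6 = 40 | 5·8 = 40
A: 2·0+1·0+5·0+2·5+4·5 = 30 | 5·6 = 30
E: 2·0+1·8+5·1+2·6+4·0 = 25 | 5·5 = 25
Q: 2·7+1·2+5·0+2·0+4·1 = 20 | 5·4 = 20
gcd(2,1,5,2,4,5) = 1

Coefficients: [2, 1, 5, 2, 4, 5]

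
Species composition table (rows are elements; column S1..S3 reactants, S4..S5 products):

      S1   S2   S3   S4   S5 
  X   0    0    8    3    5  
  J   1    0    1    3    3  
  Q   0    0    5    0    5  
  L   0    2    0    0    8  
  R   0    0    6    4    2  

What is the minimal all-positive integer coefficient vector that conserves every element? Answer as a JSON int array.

X: 5·0+4·0+1·8 = 8 | 1·3+1·5 = 8
J: 5·1+4·0+1·1 = 6 | 1·3+1·3 = 6
Q: 5·0+4·0+1·5 = 5 | 1·0+1·5 = 5
L: 5·0+4·2+1·0 = 8 | 1·0+1·8 = 8
R: 5·0+4·0+1·6 = 6 | 1·4+1·2 = 6
gcd(5,4,1,1,1) = 1

Coefficients: [5, 4, 1, 1, 1]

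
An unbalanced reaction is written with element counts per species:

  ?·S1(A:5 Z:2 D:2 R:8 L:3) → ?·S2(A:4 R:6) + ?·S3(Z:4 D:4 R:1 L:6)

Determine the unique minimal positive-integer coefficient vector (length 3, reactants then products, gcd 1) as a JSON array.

A: 4·5 = 20 | 5·4+2·0 = 20
Z: 4·2 = 8 | 5·0+2·4 = 8
D: 4·2 = 8 | 5·0+2·4 = 8
R: 4·8 = 32 | 5·6+2·1 = 32
L: 4·3 = 12 | 5·0+2·6 = 12
gcd(4,5,2) = 1

Coefficients: [4, 5, 2]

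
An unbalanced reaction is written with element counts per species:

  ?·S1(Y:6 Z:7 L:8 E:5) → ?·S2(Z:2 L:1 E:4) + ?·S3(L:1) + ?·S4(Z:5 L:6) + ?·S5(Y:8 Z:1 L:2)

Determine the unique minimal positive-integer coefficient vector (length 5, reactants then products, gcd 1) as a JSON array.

Y: 4·6 = 24 | 5·0+3·0+3·0+3·8 = 24
Z: 4·7 = 28 | 5·2+3·0+3·5+3·1 = 28
L: 4·8 = 32 | 5·1+3·1+3·6+3·2 = 32
E: 4·5 = 20 | 5·4+3·0+3·0+3·0 = 20
gcd(4,5,3,3,3) = 1

Coefficients: [4, 5, 3, 3, 3]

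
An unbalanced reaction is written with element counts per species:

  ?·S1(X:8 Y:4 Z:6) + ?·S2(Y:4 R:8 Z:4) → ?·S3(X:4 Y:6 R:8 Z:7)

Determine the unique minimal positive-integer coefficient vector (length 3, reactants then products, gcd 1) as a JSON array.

Coefficients: [1, 2, 2]

X: 1·8+2·0 = 8 | 2·4 = 8
Y: 1·4+2·4 = 12 | 2·6 = 12
R: 1·0+2·8 = 16 | 2·8 = 16
Z: 1·6+2·4 = 14 | 2·7 = 14
gcd(1,2,2) = 1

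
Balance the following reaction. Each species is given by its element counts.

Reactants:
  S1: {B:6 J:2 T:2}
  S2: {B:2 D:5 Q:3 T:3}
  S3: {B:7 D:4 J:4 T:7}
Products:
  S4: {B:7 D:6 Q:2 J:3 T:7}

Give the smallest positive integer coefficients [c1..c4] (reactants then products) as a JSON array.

Coefficients: [1, 4, 4, 6]

B: 1·6+4·2+4·7 = 42 | 6·7 = 42
D: 1·0+4·5+4·4 = 36 | 6·6 = 36
Q: 1·0+4·3+4·0 = 12 | 6·2 = 12
J: 1·2+4·0+4·4 = 18 | 6·3 = 18
T: 1·2+4·3+4·7 = 42 | 6·7 = 42
gcd(1,4,4,6) = 1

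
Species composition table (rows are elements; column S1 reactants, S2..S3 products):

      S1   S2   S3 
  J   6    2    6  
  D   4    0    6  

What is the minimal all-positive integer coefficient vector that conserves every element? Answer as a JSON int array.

J: 3·6 = 18 | 3·2+2·6 = 18
D: 3·4 = 12 | 3·0+2·6 = 12
gcd(3,3,2) = 1

Coefficients: [3, 3, 2]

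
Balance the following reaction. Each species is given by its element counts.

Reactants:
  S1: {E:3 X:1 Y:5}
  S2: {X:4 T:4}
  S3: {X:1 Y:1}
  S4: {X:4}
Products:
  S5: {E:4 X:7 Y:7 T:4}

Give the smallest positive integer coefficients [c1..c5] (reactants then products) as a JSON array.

E: 4·3+3·0+1·0+1·0 = 12 | 3·4 = 12
X: 4·1+3·4+1·1+1·4 = 21 | 3·7 = 21
Y: 4·5+3·0+1·1+1·0 = 21 | 3·7 = 21
T: 4·0+3·4+1·0+1·0 = 12 | 3·4 = 12
gcd(4,3,1,1,3) = 1

Coefficients: [4, 3, 1, 1, 3]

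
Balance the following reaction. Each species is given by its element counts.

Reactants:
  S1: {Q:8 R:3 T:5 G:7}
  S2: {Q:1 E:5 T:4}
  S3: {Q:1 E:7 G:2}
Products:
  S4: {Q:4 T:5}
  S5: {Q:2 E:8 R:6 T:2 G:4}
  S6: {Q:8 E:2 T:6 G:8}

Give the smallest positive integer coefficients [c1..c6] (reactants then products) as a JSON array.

Q: 6·8+5·1+1·1 = 54 | 4·4+3·2+4·8 = 54
E: 6·0+5·5+1·7 = 32 | 4·0+3·8+4·2 = 32
R: 6·3+5·0+1·0 = 18 | 4·0+3·6+4·0 = 18
T: 6·5+5·4+1·0 = 50 | 4·5+3·2+4·6 = 50
G: 6·7+5·0+1·2 = 44 | 4·0+3·4+4·8 = 44
gcd(6,5,1,4,3,4) = 1

Coefficients: [6, 5, 1, 4, 3, 4]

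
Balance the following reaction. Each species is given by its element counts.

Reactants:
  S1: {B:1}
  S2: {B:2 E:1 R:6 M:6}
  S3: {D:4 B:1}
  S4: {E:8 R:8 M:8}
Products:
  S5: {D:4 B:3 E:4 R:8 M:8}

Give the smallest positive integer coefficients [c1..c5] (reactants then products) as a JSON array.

D: 2·0+4·0+5·4+2·0 = 20 | 5·4 = 20
B: 2·1+4·2+5·1+2·0 = 15 | 5·3 = 15
E: 2·0+4·1+5·0+2·8 = 20 | 5·4 = 20
R: 2·0+4·6+5·0+2·8 = 40 | 5·8 = 40
M: 2·0+4·6+5·0+2·8 = 40 | 5·8 = 40
gcd(2,4,5,2,5) = 1

Coefficients: [2, 4, 5, 2, 5]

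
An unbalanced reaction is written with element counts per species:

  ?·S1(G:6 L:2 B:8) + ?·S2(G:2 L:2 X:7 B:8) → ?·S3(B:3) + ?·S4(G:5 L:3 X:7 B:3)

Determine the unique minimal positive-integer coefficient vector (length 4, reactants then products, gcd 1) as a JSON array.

Coefficients: [1, 2, 6, 2]

G: 1·6+2·2 = 10 | 6·0+2·5 = 10
L: 1·2+2·2 = 6 | 6·0+2·3 = 6
X: 1·0+2·7 = 14 | 6·0+2·7 = 14
B: 1·8+2·8 = 24 | 6·3+2·3 = 24
gcd(1,2,6,2) = 1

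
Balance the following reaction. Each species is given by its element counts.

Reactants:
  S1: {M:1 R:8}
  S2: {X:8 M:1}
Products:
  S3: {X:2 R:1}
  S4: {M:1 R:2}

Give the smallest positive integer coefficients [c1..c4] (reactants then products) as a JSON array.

X: 1·0+1·8 = 8 | 4·2+2·0 = 8
M: 1·1+1·1 = 2 | 4·0+2·1 = 2
R: 1·8+1·0 = 8 | 4·1+2·2 = 8
gcd(1,1,4,2) = 1

Coefficients: [1, 1, 4, 2]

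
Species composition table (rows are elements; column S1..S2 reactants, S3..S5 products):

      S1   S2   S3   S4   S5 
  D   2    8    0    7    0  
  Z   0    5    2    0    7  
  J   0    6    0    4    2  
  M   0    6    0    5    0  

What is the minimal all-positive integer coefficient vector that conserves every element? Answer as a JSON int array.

D: 1·2+5·8 = 42 | 2·0+6·7+3·0 = 42
Z: 1·0+5·5 = 25 | 2·2+6·0+3·7 = 25
J: 1·0+5·6 = 30 | 2·0+6·4+3·2 = 30
M: 1·0+5·6 = 30 | 2·0+6·5+3·0 = 30
gcd(1,5,2,6,3) = 1

Coefficients: [1, 5, 2, 6, 3]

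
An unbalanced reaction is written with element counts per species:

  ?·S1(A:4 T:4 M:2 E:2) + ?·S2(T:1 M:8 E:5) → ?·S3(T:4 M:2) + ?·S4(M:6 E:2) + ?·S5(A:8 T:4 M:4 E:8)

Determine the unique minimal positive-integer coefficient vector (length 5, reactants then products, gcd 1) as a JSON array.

A: 6·4+4·0 = 24 | 4·0+4·0+3·8 = 24
T: 6·4+4·1 = 28 | 4·4+4·0+3·4 = 28
M: 6·2+4·8 = 44 | 4·2+4·6+3·4 = 44
E: 6·2+4·5 = 32 | 4·0+4·2+3·8 = 32
gcd(6,4,4,4,3) = 1

Coefficients: [6, 4, 4, 4, 3]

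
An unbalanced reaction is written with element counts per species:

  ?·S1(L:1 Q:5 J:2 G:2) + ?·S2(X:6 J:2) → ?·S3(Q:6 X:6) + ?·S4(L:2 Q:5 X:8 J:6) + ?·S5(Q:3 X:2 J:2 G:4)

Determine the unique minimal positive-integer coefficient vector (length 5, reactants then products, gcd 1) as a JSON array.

Coefficients: [6, 6, 1, 3, 3]

L: 6·1+6·0 = 6 | 1·0+3·2+3·0 = 6
Q: 6·5+6·0 = 30 | 1·6+3·5+3·3 = 30
X: 6·0+6·6 = 36 | 1·6+3·8+3·2 = 36
J: 6·2+6·2 = 24 | 1·0+3·6+3·2 = 24
G: 6·2+6·0 = 12 | 1·0+3·0+3·4 = 12
gcd(6,6,1,3,3) = 1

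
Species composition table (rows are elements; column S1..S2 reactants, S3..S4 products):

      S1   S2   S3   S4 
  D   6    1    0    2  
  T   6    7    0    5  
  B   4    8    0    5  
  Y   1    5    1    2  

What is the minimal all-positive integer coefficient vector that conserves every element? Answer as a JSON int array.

D: 1·6+2·1 = 8 | 3·0+4·2 = 8
T: 1·6+2·7 = 20 | 3·0+4·5 = 20
B: 1·4+2·8 = 20 | 3·0+4·5 = 20
Y: 1·1+2·5 = 11 | 3·1+4·2 = 11
gcd(1,2,3,4) = 1

Coefficients: [1, 2, 3, 4]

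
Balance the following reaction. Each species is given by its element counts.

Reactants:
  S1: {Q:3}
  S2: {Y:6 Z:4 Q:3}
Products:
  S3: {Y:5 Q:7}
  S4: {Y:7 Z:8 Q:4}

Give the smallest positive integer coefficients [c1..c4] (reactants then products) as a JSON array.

Coefficients: [5, 6, 3, 3]

Y: 5·0+6·6 = 36 | 3·5+3·7 = 36
Z: 5·0+6·4 = 24 | 3·0+3·8 = 24
Q: 5·3+6·3 = 33 | 3·7+3·4 = 33
gcd(5,6,3,3) = 1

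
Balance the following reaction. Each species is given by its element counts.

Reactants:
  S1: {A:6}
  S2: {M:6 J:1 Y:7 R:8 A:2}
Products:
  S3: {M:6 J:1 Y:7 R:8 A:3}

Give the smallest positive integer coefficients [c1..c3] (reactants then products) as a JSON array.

M: 1·0+6·6 = 36 | 6·6 = 36
J: 1·0+6·1 = 6 | 6·1 = 6
Y: 1·0+6·7 = 42 | 6·7 = 42
R: 1·0+6·8 = 48 | 6·8 = 48
A: 1·6+6·2 = 18 | 6·3 = 18
gcd(1,6,6) = 1

Coefficients: [1, 6, 6]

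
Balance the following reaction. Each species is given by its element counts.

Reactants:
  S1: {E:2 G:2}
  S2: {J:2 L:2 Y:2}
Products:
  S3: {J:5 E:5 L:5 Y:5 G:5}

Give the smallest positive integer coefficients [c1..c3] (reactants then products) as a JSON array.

Coefficients: [5, 5, 2]

J: 5·0+5·2 = 10 | 2·5 = 10
E: 5·2+5·0 = 10 | 2·5 = 10
L: 5·0+5·2 = 10 | 2·5 = 10
Y: 5·0+5·2 = 10 | 2·5 = 10
G: 5·2+5·0 = 10 | 2·5 = 10
gcd(5,5,2) = 1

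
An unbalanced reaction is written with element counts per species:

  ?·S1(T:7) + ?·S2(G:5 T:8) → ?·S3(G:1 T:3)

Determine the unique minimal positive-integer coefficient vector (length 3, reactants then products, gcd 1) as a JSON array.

G: 1·0+1·5 = 5 | 5·1 = 5
T: 1·7+1·8 = 15 | 5·3 = 15
gcd(1,1,5) = 1

Coefficients: [1, 1, 5]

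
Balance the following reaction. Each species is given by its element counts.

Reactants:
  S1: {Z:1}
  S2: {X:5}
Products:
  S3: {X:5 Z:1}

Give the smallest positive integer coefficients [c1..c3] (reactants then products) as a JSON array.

Coefficients: [1, 1, 1]

X: 1·0+1·5 = 5 | 1·5 = 5
Z: 1·1+1·0 = 1 | 1·1 = 1
gcd(1,1,1) = 1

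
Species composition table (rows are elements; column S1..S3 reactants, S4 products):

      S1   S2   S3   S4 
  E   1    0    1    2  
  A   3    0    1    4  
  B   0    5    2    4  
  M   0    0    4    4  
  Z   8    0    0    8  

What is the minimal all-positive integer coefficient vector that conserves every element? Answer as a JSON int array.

Coefficients: [5, 2, 5, 5]

E: 5·1+2·0+5·1 = 10 | 5·2 = 10
A: 5·3+2·0+5·1 = 20 | 5·4 = 20
B: 5·0+2·5+5·2 = 20 | 5·4 = 20
M: 5·0+2·0+5·4 = 20 | 5·4 = 20
Z: 5·8+2·0+5·0 = 40 | 5·8 = 40
gcd(5,2,5,5) = 1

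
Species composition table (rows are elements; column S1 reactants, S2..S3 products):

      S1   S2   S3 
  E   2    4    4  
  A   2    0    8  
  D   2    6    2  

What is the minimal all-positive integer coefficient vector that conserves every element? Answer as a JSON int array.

Coefficients: [4, 1, 1]

E: 4·2 = 8 | 1·4+1·4 = 8
A: 4·2 = 8 | 1·0+1·8 = 8
D: 4·2 = 8 | 1·6+1·2 = 8
gcd(4,1,1) = 1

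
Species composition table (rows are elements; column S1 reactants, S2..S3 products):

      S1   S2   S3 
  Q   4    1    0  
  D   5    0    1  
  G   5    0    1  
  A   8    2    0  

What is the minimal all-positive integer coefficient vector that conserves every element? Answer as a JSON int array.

Q: 1·4 = 4 | 4·1+5·0 = 4
D: 1·5 = 5 | 4·0+5·1 = 5
G: 1·5 = 5 | 4·0+5·1 = 5
A: 1·8 = 8 | 4·2+5·0 = 8
gcd(1,4,5) = 1

Coefficients: [1, 4, 5]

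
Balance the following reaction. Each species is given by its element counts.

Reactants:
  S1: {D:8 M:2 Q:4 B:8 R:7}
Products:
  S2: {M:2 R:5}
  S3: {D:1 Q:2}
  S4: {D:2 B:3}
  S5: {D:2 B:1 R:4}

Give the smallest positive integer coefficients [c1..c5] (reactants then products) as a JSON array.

D: 2·8 = 16 | 2·0+4·1+5·2+1·2 = 16
M: 2·2 = 4 | 2·2+4·0+5·0+1·0 = 4
Q: 2·4 = 8 | 2·0+4·2+5·0+1·0 = 8
B: 2·8 = 16 | 2·0+4·0+5·3+1·1 = 16
R: 2·7 = 14 | 2·5+4·0+5·0+1·4 = 14
gcd(2,2,4,5,1) = 1

Coefficients: [2, 2, 4, 5, 1]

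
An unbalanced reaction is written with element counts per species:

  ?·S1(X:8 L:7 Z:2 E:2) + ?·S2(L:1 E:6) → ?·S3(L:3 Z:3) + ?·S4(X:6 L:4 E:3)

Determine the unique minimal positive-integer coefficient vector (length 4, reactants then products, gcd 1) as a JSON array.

Coefficients: [3, 1, 2, 4]

X: 3·8+1·0 = 24 | 2·0+4·6 = 24
L: 3·7+1·1 = 22 | 2·3+4·4 = 22
Z: 3·2+1·0 = 6 | 2·3+4·0 = 6
E: 3·2+1·6 = 12 | 2·0+4·3 = 12
gcd(3,1,2,4) = 1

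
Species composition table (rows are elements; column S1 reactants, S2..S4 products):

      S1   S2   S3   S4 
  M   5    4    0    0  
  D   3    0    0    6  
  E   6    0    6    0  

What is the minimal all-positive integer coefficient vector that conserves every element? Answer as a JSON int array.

M: 4·5 = 20 | 5·4+4·0+2·0 = 20
D: 4·3 = 12 | 5·0+4·0+2·6 = 12
E: 4·6 = 24 | 5·0+4·6+2·0 = 24
gcd(4,5,4,2) = 1

Coefficients: [4, 5, 4, 2]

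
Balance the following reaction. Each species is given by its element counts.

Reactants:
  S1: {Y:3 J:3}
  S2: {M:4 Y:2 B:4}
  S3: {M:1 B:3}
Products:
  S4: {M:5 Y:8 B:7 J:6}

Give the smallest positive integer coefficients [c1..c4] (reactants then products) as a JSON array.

M: 2·0+1·4+1·1 = 5 | 1·5 = 5
Y: 2·3+1·2+1·0 = 8 | 1·8 = 8
B: 2·0+1·4+1·3 = 7 | 1·7 = 7
J: 2·3+1·0+1·0 = 6 | 1·6 = 6
gcd(2,1,1,1) = 1

Coefficients: [2, 1, 1, 1]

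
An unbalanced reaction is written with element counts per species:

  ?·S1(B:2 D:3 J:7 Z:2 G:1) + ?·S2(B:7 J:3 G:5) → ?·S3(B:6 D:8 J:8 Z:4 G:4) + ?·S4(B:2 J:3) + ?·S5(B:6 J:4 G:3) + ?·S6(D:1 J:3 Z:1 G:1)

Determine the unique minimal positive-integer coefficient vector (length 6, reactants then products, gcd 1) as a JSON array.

Coefficients: [4, 2, 1, 2, 2, 4]

B: 4·2+2·7 = 22 | 1·6+2·2+2·6+4·0 = 22
D: 4·3+2·0 = 12 | 1·8+2·0+2·0+4·1 = 12
J: 4·7+2·3 = 34 | 1·8+2·3+2·4+4·3 = 34
Z: 4·2+2·0 = 8 | 1·4+2·0+2·0+4·1 = 8
G: 4·1+2·5 = 14 | 1·4+2·0+2·3+4·1 = 14
gcd(4,2,1,2,2,4) = 1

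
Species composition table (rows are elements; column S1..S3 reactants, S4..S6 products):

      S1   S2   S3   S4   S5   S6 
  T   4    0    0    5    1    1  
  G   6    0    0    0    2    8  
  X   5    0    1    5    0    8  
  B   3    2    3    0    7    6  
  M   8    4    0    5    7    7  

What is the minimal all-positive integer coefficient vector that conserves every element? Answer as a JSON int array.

T: 4·4+5·0+6·0 = 16 | 2·5+4·1+2·1 = 16
G: 4·6+5·0+6·0 = 24 | 2·0+4·2+2·8 = 24
X: 4·5+5·0+6·1 = 26 | 2·5+4·0+2·8 = 26
B: 4·3+5·2+6·3 = 40 | 2·0+4·7+2·6 = 40
M: 4·8+5·4+6·0 = 52 | 2·5+4·7+2·7 = 52
gcd(4,5,6,2,4,2) = 1

Coefficients: [4, 5, 6, 2, 4, 2]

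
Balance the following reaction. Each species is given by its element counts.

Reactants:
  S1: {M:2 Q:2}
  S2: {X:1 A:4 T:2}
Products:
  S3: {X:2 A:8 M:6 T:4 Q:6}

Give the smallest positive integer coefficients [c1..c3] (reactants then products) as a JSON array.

Coefficients: [3, 2, 1]

X: 3·0+2·1 = 2 | 1·2 = 2
A: 3·0+2·4 = 8 | 1·8 = 8
M: 3·2+2·0 = 6 | 1·6 = 6
T: 3·0+2·2 = 4 | 1·4 = 4
Q: 3·2+2·0 = 6 | 1·6 = 6
gcd(3,2,1) = 1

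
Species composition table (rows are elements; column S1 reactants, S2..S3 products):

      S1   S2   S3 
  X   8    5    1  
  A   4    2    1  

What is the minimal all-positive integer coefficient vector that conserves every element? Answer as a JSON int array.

Coefficients: [3, 4, 4]

X: 3·8 = 24 | 4·5+4·1 = 24
A: 3·4 = 12 | 4·2+4·1 = 12
gcd(3,4,4) = 1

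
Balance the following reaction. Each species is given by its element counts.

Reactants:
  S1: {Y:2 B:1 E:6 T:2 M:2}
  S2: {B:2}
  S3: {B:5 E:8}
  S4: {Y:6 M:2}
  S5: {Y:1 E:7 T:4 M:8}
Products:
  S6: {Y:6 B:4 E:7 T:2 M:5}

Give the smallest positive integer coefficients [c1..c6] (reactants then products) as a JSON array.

Coefficients: [2, 6, 2, 5, 2, 6]

Y: 2·2+6·0+2·0+5·6+2·1 = 36 | 6·6 = 36
B: 2·1+6·2+2·5+5·0+2·0 = 24 | 6·4 = 24
E: 2·6+6·0+2·8+5·0+2·7 = 42 | 6·7 = 42
T: 2·2+6·0+2·0+5·0+2·4 = 12 | 6·2 = 12
M: 2·2+6·0+2·0+5·2+2·8 = 30 | 6·5 = 30
gcd(2,6,2,5,2,6) = 1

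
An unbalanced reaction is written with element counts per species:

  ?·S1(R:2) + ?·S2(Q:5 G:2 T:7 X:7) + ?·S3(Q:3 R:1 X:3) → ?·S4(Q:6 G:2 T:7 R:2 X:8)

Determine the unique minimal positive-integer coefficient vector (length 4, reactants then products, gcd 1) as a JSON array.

Q: 5·0+6·5+2·3 = 36 | 6·6 = 36
G: 5·0+6·2+2·0 = 12 | 6·2 = 12
T: 5·0+6·7+2·0 = 42 | 6·7 = 42
R: 5·2+6·0+2·1 = 12 | 6·2 = 12
X: 5·0+6·7+2·3 = 48 | 6·8 = 48
gcd(5,6,2,6) = 1

Coefficients: [5, 6, 2, 6]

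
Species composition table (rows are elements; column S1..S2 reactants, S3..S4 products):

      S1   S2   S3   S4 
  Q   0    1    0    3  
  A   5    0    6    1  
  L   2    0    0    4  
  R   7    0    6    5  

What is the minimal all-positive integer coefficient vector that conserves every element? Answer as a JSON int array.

Q: 4·0+6·1 = 6 | 3·0+2·3 = 6
A: 4·5+6·0 = 20 | 3·6+2·1 = 20
L: 4·2+6·0 = 8 | 3·0+2·4 = 8
R: 4·7+6·0 = 28 | 3·6+2·5 = 28
gcd(4,6,3,2) = 1

Coefficients: [4, 6, 3, 2]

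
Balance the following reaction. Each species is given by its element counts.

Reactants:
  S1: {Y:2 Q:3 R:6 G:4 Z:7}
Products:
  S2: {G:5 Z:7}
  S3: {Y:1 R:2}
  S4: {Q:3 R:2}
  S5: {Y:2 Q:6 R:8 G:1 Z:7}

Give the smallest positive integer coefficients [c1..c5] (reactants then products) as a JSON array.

Y: 4·2 = 8 | 3·0+6·1+2·0+1·2 = 8
Q: 4·3 = 12 | 3·0+6·0+2·3+1·6 = 12
R: 4·6 = 24 | 3·0+6·2+2·2+1·8 = 24
G: 4·4 = 16 | 3·5+6·0+2·0+1·1 = 16
Z: 4·7 = 28 | 3·7+6·0+2·0+1·7 = 28
gcd(4,3,6,2,1) = 1

Coefficients: [4, 3, 6, 2, 1]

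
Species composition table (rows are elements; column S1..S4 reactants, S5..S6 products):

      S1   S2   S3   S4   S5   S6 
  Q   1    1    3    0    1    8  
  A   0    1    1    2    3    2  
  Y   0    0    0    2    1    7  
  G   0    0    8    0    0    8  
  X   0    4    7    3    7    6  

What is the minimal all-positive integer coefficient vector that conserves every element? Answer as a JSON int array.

Q: 6·1+4·1+1·3+6·0 = 13 | 5·1+1·8 = 13
A: 6·0+4·1+1·1+6·2 = 17 | 5·3+1·2 = 17
Y: 6·0+4·0+1·0+6·2 = 12 | 5·1+1·7 = 12
G: 6·0+4·0+1·8+6·0 = 8 | 5·0+1·8 = 8
X: 6·0+4·4+1·7+6·3 = 41 | 5·7+1·6 = 41
gcd(6,4,1,6,5,1) = 1

Coefficients: [6, 4, 1, 6, 5, 1]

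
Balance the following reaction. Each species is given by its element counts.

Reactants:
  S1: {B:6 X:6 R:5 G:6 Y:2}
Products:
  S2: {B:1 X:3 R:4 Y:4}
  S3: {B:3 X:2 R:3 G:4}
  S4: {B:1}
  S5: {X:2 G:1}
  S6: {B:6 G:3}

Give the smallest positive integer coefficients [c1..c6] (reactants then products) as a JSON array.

B: 4·6 = 24 | 2·1+4·3+4·1+5·0+1·6 = 24
X: 4·6 = 24 | 2·3+4·2+4·0+5·2+1·0 = 24
R: 4·5 = 20 | 2·4+4·3+4·0+5·0+1·0 = 20
G: 4·6 = 24 | 2·0+4·4+4·0+5·1+1·3 = 24
Y: 4·2 = 8 | 2·4+4·0+4·0+5·0+1·0 = 8
gcd(4,2,4,4,5,1) = 1

Coefficients: [4, 2, 4, 4, 5, 1]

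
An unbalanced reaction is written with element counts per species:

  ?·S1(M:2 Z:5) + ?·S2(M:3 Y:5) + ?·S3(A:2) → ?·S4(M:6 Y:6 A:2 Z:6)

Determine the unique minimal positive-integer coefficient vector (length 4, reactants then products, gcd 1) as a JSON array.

M: 6·2+6·3+5·0 = 30 | 5·6 = 30
Y: 6·0+6·5+5·0 = 30 | 5·6 = 30
A: 6·0+6·0+5·2 = 10 | 5·2 = 10
Z: 6·5+6·0+5·0 = 30 | 5·6 = 30
gcd(6,6,5,5) = 1

Coefficients: [6, 6, 5, 5]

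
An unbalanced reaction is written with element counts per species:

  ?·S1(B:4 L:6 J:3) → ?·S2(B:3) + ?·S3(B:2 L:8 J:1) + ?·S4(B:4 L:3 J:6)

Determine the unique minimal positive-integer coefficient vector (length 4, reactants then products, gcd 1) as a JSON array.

B: 5·4 = 20 | 2·3+3·2+2·4 = 20
L: 5·6 = 30 | 2·0+3·8+2·3 = 30
J: 5·3 = 15 | 2·0+3·1+2·6 = 15
gcd(5,2,3,2) = 1

Coefficients: [5, 2, 3, 2]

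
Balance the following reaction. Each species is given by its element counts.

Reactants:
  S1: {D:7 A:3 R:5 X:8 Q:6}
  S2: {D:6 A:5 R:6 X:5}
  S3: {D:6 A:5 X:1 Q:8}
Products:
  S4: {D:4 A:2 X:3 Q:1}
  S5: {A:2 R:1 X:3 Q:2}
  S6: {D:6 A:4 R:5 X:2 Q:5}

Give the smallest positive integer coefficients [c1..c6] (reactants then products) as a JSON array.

D: 2·7+3·6+3·6 = 50 | 5·4+3·0+5·6 = 50
A: 2·3+3·5+3·5 = 36 | 5·2+3·2+5·4 = 36
R: 2·5+3·6+3·0 = 28 | 5·0+3·1+5·5 = 28
X: 2·8+3·5+3·1 = 34 | 5·3+3·3+5·2 = 34
Q: 2·6+3·0+3·8 = 36 | 5·1+3·2+5·5 = 36
gcd(2,3,3,5,3,5) = 1

Coefficients: [2, 3, 3, 5, 3, 5]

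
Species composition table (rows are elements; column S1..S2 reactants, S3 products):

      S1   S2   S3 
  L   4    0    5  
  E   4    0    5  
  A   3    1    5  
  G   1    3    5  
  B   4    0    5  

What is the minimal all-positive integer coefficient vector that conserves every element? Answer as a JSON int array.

Coefficients: [5, 5, 4]

L: 5·4+5·0 = 20 | 4·5 = 20
E: 5·4+5·0 = 20 | 4·5 = 20
A: 5·3+5·1 = 20 | 4·5 = 20
G: 5·1+5·3 = 20 | 4·5 = 20
B: 5·4+5·0 = 20 | 4·5 = 20
gcd(5,5,4) = 1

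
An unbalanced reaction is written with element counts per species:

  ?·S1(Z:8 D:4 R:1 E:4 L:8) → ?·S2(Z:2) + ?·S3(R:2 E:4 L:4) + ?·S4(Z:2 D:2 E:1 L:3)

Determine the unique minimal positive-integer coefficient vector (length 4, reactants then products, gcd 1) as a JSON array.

Coefficients: [2, 4, 1, 4]

Z: 2·8 = 16 | 4·2+1·0+4·2 = 16
D: 2·4 = 8 | 4·0+1·0+4·2 = 8
R: 2·1 = 2 | 4·0+1·2+4·0 = 2
E: 2·4 = 8 | 4·0+1·4+4·1 = 8
L: 2·8 = 16 | 4·0+1·4+4·3 = 16
gcd(2,4,1,4) = 1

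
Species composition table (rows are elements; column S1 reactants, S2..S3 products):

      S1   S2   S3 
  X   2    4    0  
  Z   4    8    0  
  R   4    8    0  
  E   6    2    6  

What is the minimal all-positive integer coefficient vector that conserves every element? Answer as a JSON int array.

X: 6·2 = 12 | 3·4+5·0 = 12
Z: 6·4 = 24 | 3·8+5·0 = 24
R: 6·4 = 24 | 3·8+5·0 = 24
E: 6·6 = 36 | 3·2+5·6 = 36
gcd(6,3,5) = 1

Coefficients: [6, 3, 5]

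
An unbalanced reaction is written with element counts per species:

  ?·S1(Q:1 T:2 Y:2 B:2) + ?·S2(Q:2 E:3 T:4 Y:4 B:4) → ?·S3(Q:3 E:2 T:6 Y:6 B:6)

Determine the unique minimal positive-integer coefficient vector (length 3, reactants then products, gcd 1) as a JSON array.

Q: 5·1+2·2 = 9 | 3·3 = 9
E: 5·0+2·3 = 6 | 3·2 = 6
T: 5·2+2·4 = 18 | 3·6 = 18
Y: 5·2+2·4 = 18 | 3·6 = 18
B: 5·2+2·4 = 18 | 3·6 = 18
gcd(5,2,3) = 1

Coefficients: [5, 2, 3]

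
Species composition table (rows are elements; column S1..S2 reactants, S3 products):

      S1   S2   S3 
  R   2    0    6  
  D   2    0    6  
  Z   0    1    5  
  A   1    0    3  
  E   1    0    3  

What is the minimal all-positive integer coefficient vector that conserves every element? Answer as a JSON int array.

Coefficients: [3, 5, 1]

R: 3·2+5·0 = 6 | 1·6 = 6
D: 3·2+5·0 = 6 | 1·6 = 6
Z: 3·0+5·1 = 5 | 1·5 = 5
A: 3·1+5·0 = 3 | 1·3 = 3
E: 3·1+5·0 = 3 | 1·3 = 3
gcd(3,5,1) = 1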